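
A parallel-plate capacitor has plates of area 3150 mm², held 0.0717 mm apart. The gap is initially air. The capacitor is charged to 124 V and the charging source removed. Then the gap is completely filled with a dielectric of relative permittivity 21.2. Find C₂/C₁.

C₂/C₁ ≈ 21.2

C = κε₀A/d scales with κ, so C₂/C₁ = κ = 21.2.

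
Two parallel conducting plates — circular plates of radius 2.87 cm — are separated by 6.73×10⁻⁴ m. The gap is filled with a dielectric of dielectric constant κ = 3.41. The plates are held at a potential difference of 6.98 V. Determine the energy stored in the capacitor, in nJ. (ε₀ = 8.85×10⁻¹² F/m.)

2.83 nJ

A = π(2.87 cm)² = 2.59×10⁻³ m².
C = κε₀A/d = 3.41 × 8.85×10⁻¹² × 2.59×10⁻³ / 6.73×10⁻⁴ = 1.16×10⁻¹⁰ F.
U = ½CV² = ½ × 1.16×10⁻¹⁰ × (6.98)² = 2.83×10⁻⁹ J.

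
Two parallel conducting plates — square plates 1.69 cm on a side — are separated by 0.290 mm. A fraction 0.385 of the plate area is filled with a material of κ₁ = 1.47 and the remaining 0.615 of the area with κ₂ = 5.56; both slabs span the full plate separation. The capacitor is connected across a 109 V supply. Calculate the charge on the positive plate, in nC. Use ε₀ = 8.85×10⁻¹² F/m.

A = (1.69 cm)² = 2.86×10⁻⁴ m².
Side-by-side slabs ⇒ two capacitors in parallel, each spanning the full gap.
C₁ = κ₁ε₀A₁/d = 1.47 × 8.85×10⁻¹² × 1.10×10⁻⁴ / 2.90×10⁻⁴ = 4.93×10⁻¹² F.
C₂ = κ₂ε₀A₂/d = 5.56 × 8.85×10⁻¹² × 1.76×10⁻⁴ / 2.90×10⁻⁴ = 2.98×10⁻¹¹ F.
C = C₁ + C₂ = 3.47×10⁻¹¹ F.
Q = CV = 3.47×10⁻¹¹ × 109 = 3.79×10⁻⁹ C.

3.79 nC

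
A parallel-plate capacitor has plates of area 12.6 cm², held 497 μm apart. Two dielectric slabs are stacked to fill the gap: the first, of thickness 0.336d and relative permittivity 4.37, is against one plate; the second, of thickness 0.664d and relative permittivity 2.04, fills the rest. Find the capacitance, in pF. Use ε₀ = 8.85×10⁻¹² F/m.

C ≈ 55.8 pF

A = 12.6 cm² = 1.26×10⁻³ m².
Stacked slabs ⇒ two capacitors in series, each with the full plate area.
C₁ = κ₁ε₀A/d₁ = 4.37 × 8.85×10⁻¹² × 1.26×10⁻³ / 1.67×10⁻⁴ = 2.92×10⁻¹⁰ F.
C₂ = κ₂ε₀A/d₂ = 2.04 × 8.85×10⁻¹² × 1.26×10⁻³ / 3.30×10⁻⁴ = 6.89×10⁻¹¹ F.
C = (1/C₁ + 1/C₂)⁻¹ = 5.58×10⁻¹¹ F.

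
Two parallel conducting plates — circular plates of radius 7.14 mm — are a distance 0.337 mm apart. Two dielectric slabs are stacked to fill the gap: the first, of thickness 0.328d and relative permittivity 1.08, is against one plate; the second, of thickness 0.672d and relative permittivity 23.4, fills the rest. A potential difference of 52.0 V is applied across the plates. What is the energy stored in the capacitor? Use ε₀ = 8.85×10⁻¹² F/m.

U ≈ 17.1 nJ

A = π(7.14 mm)² = 1.60×10⁻⁴ m².
Stacked slabs ⇒ two capacitors in series, each with the full plate area.
C₁ = κ₁ε₀A/d₁ = 1.08 × 8.85×10⁻¹² × 1.60×10⁻⁴ / 1.11×10⁻⁴ = 1.38×10⁻¹¹ F.
C₂ = κ₂ε₀A/d₂ = 23.4 × 8.85×10⁻¹² × 1.60×10⁻⁴ / 2.26×10⁻⁴ = 1.46×10⁻¹⁰ F.
C = (1/C₁ + 1/C₂)⁻¹ = 1.27×10⁻¹¹ F.
U = ½CV² = ½ × 1.27×10⁻¹¹ × (52.0)² = 1.71×10⁻⁸ J.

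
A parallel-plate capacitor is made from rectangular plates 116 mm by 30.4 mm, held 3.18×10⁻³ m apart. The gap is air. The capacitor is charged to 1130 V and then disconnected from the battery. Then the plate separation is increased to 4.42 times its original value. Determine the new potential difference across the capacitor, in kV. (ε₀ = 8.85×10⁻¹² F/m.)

A = 116 × 30.4 mm² = 3.53×10⁻³ m².
Initially C₁ = ε₀A/d = 8.85×10⁻¹² × 3.53×10⁻³ / 3.18×10⁻³ = 9.81×10⁻¹² F.
V₁ = 1.13×10³ V.
Isolated ⇒ Q is held fixed. C₂ = 0.226 C₁ and V = Q/C, so V₂/V₁ = C₁/C₂ = 4.42.
V₂ = 4.42 × 1.13×10³ = 4.99×10³ V.

V ≈ 4.99 kV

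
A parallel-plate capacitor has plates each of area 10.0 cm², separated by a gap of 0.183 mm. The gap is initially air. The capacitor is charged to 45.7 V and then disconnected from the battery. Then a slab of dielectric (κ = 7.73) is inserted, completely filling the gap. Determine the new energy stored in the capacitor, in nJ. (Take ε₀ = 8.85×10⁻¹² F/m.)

U ≈ 6.53 nJ

A = 10.0 cm² = 1.00×10⁻³ m².
Initially C₁ = ε₀A/d = 8.85×10⁻¹² × 1.00×10⁻³ / 1.83×10⁻⁴ = 4.84×10⁻¹¹ F.
U₁ = 5.05×10⁻⁸ J.
Isolated ⇒ Q is held fixed. C₂ = 7.73 C₁ and U = Q²/(2C), so U₂/U₁ = C₁/C₂ = 0.129.
U₂ = 0.129 × 5.05×10⁻⁸ = 6.53×10⁻⁹ J.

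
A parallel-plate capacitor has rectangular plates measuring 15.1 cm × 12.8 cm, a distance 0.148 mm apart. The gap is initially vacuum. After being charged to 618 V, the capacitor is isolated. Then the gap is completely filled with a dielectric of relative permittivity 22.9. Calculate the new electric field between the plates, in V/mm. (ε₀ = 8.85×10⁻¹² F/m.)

182 V/mm

A = 15.1 × 12.8 cm² = 1.93×10⁻² m².
Initially C₁ = ε₀A/d = 8.85×10⁻¹² × 1.93×10⁻² / 1.48×10⁻⁴ = 1.16×10⁻⁹ F.
E₁ = 4.18×10⁶ V/m.
Isolated ⇒ Q is held fixed. V₂ = Q/C₂ = V₁/22.9; E = V/d, so E₂/E₁ = (V₂/V₁)(d₁/d₂) = 0.0437.
E₂ = 0.0437 × 4.18×10⁶ = 1.82×10⁵ V/m.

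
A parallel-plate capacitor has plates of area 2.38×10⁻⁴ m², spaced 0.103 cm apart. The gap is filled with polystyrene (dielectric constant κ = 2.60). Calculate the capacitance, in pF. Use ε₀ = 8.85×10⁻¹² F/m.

C = κε₀A/d = 2.60 × 8.85×10⁻¹² × 2.38×10⁻⁴ / 1.03×10⁻³ = 5.32×10⁻¹² F.

C ≈ 5.32 pF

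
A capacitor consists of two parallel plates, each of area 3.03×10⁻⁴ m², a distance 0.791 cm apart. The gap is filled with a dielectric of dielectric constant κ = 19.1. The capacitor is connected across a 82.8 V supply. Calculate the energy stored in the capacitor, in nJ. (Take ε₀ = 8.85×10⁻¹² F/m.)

C = κε₀A/d = 19.1 × 8.85×10⁻¹² × 3.03×10⁻⁴ / 7.91×10⁻³ = 6.48×10⁻¹² F.
U = ½CV² = ½ × 6.48×10⁻¹² × (82.8)² = 2.22×10⁻⁸ J.

U ≈ 22.2 nJ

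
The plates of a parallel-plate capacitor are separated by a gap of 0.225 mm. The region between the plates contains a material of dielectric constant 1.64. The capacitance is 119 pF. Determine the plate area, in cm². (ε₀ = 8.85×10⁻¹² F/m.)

A = Cd/(κε₀) = 1.19×10⁻¹⁰ × 2.25×10⁻⁴ / (1.64 × 8.85×10⁻¹²) = 1.84×10⁻³ m².

18.4 cm²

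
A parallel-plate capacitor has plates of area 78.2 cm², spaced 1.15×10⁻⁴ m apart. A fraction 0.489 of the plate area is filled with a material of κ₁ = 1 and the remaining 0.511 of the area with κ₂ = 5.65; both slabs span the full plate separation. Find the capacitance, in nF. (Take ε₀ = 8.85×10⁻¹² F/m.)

2.03 nF

A = 78.2 cm² = 7.82×10⁻³ m².
Side-by-side slabs ⇒ two capacitors in parallel, each spanning the full gap.
C₁ = κ₁ε₀A₁/d = 1.00 × 8.85×10⁻¹² × 3.82×10⁻³ / 1.15×10⁻⁴ = 2.94×10⁻¹⁰ F.
C₂ = κ₂ε₀A₂/d = 5.65 × 8.85×10⁻¹² × 4.00×10⁻³ / 1.15×10⁻⁴ = 1.74×10⁻⁹ F.
C = C₁ + C₂ = 2.03×10⁻⁹ F.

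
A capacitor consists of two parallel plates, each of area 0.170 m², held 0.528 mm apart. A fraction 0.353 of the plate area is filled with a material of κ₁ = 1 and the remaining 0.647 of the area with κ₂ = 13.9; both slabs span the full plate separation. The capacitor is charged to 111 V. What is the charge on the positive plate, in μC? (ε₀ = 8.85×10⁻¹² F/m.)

Side-by-side slabs ⇒ two capacitors in parallel, each spanning the full gap.
C₁ = κ₁ε₀A₁/d = 1.00 × 8.85×10⁻¹² × 6.00×10⁻² / 5.28×10⁻⁴ = 1.01×10⁻⁹ F.
C₂ = κ₂ε₀A₂/d = 13.9 × 8.85×10⁻¹² × 0.110 / 5.28×10⁻⁴ = 2.56×10⁻⁸ F.
C = C₁ + C₂ = 2.66×10⁻⁸ F.
Q = CV = 2.66×10⁻⁸ × 111 = 2.96×10⁻⁶ C.

Q ≈ 2.96 μC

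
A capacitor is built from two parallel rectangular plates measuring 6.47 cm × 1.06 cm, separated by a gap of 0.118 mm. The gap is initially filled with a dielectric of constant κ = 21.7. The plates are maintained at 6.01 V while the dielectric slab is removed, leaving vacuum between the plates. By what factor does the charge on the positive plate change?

Q₂/Q₁ ≈ 0.0461

Battery connected ⇒ V is held fixed.
C₂ = 0.0461 C₁ and Q = CV, so Q₂/Q₁ = C₂/C₁ = 0.0461.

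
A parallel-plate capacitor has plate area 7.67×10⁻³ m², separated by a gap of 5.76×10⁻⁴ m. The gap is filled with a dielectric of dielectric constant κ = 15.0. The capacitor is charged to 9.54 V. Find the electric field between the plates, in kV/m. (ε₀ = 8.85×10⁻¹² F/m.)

E = V/d = 9.54 / 5.76×10⁻⁴ = 1.66×10⁴ V/m.

16.6 kV/m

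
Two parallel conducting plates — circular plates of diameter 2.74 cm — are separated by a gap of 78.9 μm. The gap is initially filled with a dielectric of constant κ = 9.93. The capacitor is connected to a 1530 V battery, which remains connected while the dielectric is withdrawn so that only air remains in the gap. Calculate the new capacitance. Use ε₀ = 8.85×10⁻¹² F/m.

A = π(2.74/2 cm)² = 5.90×10⁻⁴ m².
Initially C₁ = κε₀A/d = 9.93 × 8.85×10⁻¹² × 5.90×10⁻⁴ / 7.89×10⁻⁵ = 6.57×10⁻¹⁰ F.
C = κε₀A/d scales with κ, so C₂/C₁ = 1/κ = 1/9.93 = 0.101.
C₂ = 0.101 × 6.57×10⁻¹⁰ = 6.61×10⁻¹¹ F.

66.1 pF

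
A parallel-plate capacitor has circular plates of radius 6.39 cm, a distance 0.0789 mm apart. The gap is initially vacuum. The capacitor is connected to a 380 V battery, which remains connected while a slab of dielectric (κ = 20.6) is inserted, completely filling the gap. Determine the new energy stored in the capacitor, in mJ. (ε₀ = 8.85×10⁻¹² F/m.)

U ≈ 2.14 mJ

A = π(6.39 cm)² = 1.28×10⁻² m².
Initially C₁ = ε₀A/d = 8.85×10⁻¹² × 1.28×10⁻² / 7.89×10⁻⁵ = 1.44×10⁻⁹ F.
U₁ = 1.04×10⁻⁴ J.
Battery connected ⇒ V is held fixed. C₂ = 20.6 C₁ and U = ½CV², so U₂/U₁ = C₂/C₁ = 20.6.
U₂ = 20.6 × 1.04×10⁻⁴ = 2.14×10⁻³ J.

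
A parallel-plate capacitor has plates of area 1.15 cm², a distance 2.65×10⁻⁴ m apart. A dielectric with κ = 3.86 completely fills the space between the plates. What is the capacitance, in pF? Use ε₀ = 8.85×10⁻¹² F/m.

A = 1.15 cm² = 1.15×10⁻⁴ m².
C = κε₀A/d = 3.86 × 8.85×10⁻¹² × 1.15×10⁻⁴ / 2.65×10⁻⁴ = 1.48×10⁻¹¹ F.

14.8 pF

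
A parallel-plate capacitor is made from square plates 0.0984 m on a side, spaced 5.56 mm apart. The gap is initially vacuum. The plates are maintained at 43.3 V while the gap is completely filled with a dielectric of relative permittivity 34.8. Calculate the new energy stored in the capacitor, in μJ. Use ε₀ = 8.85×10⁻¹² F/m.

A = (0.0984 m)² = 9.68×10⁻³ m².
Initially C₁ = ε₀A/d = 8.85×10⁻¹² × 9.68×10⁻³ / 5.56×10⁻³ = 1.54×10⁻¹¹ F.
U₁ = 1.44×10⁻⁸ J.
Battery connected ⇒ V is held fixed. C₂ = 34.8 C₁ and U = ½CV², so U₂/U₁ = C₂/C₁ = 34.8.
U₂ = 34.8 × 1.44×10⁻⁸ = 5.03×10⁻⁷ J.

U ≈ 0.503 μJ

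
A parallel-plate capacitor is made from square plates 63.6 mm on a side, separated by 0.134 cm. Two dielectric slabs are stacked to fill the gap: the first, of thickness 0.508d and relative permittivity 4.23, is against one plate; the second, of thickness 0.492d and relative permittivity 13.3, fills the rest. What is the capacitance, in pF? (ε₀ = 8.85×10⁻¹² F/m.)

A = (63.6 mm)² = 4.04×10⁻³ m².
Stacked slabs ⇒ two capacitors in series, each with the full plate area.
C₁ = κ₁ε₀A/d₁ = 4.23 × 8.85×10⁻¹² × 4.04×10⁻³ / 6.81×10⁻⁴ = 2.22×10⁻¹⁰ F.
C₂ = κ₂ε₀A/d₂ = 13.3 × 8.85×10⁻¹² × 4.04×10⁻³ / 6.59×10⁻⁴ = 7.22×10⁻¹⁰ F.
C = (1/C₁ + 1/C₂)⁻¹ = 1.70×10⁻¹⁰ F.

170 pF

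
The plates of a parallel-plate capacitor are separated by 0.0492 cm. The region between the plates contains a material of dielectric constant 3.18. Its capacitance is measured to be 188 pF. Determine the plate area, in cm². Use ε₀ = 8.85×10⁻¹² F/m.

A = Cd/(κε₀) = 1.88×10⁻¹⁰ × 4.92×10⁻⁴ / (3.18 × 8.85×10⁻¹²) = 3.29×10⁻³ m².

A ≈ 32.9 cm²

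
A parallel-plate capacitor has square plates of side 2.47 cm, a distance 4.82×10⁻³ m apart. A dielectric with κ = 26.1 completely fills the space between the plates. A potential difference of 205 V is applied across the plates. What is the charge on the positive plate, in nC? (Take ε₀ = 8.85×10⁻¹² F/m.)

Q ≈ 5.99 nC

A = (2.47 cm)² = 6.10×10⁻⁴ m².
C = κε₀A/d = 26.1 × 8.85×10⁻¹² × 6.10×10⁻⁴ / 4.82×10⁻³ = 2.92×10⁻¹¹ F.
Q = CV = 2.92×10⁻¹¹ × 205 = 5.99×10⁻⁹ C.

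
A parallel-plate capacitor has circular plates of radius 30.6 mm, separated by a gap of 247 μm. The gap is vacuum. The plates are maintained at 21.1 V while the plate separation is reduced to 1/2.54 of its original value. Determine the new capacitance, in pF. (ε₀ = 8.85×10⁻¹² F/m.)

A = π(30.6 mm)² = 2.94×10⁻³ m².
Initially C₁ = ε₀A/d = 8.85×10⁻¹² × 2.94×10⁻³ / 2.47×10⁻⁴ = 1.05×10⁻¹⁰ F.
C = ε₀A/d scales as 1/d, so C₂/C₁ = d₁/d₂ = 2.54.
C₂ = 2.54 × 1.05×10⁻¹⁰ = 2.68×10⁻¹⁰ F.

C ≈ 268 pF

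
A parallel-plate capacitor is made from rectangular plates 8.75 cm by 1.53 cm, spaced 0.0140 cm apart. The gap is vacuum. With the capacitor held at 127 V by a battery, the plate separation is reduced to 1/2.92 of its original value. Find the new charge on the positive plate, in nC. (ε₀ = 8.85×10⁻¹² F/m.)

A = 8.75 × 1.53 cm² = 1.34×10⁻³ m².
Initially C₁ = ε₀A/d = 8.85×10⁻¹² × 1.34×10⁻³ / 1.40×10⁻⁴ = 8.46×10⁻¹¹ F.
Q₁ = 1.07×10⁻⁸ C.
Battery connected ⇒ V is held fixed. C₂ = 2.92 C₁ and Q = CV, so Q₂/Q₁ = C₂/C₁ = 2.92.
Q₂ = 2.92 × 1.07×10⁻⁸ = 3.14×10⁻⁸ C.

31.4 nC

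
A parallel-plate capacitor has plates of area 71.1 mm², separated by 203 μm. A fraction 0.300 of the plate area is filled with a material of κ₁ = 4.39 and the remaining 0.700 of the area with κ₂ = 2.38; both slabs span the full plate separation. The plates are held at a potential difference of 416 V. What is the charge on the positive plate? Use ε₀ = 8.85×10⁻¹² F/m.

A = 71.1 mm² = 7.11×10⁻⁵ m².
Side-by-side slabs ⇒ two capacitors in parallel, each spanning the full gap.
C₁ = κ₁ε₀A₁/d = 4.39 × 8.85×10⁻¹² × 2.13×10⁻⁵ / 2.03×10⁻⁴ = 4.08×10⁻¹² F.
C₂ = κ₂ε₀A₂/d = 2.38 × 8.85×10⁻¹² × 4.98×10⁻⁵ / 2.03×10⁻⁴ = 5.16×10⁻¹² F.
C = C₁ + C₂ = 9.25×10⁻¹² F.
Q = CV = 9.25×10⁻¹² × 416 = 3.85×10⁻⁹ C.

Q ≈ 3.85 nC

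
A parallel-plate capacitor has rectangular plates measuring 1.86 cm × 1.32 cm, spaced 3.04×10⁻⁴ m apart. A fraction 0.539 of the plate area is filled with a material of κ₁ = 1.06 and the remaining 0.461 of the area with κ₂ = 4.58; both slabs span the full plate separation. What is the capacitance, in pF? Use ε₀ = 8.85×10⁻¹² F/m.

19.2 pF

A = 1.86 × 1.32 cm² = 2.46×10⁻⁴ m².
Side-by-side slabs ⇒ two capacitors in parallel, each spanning the full gap.
C₁ = κ₁ε₀A₁/d = 1.06 × 8.85×10⁻¹² × 1.32×10⁻⁴ / 3.04×10⁻⁴ = 4.08×10⁻¹² F.
C₂ = κ₂ε₀A₂/d = 4.58 × 8.85×10⁻¹² × 1.13×10⁻⁴ / 3.04×10⁻⁴ = 1.51×10⁻¹¹ F.
C = C₁ + C₂ = 1.92×10⁻¹¹ F.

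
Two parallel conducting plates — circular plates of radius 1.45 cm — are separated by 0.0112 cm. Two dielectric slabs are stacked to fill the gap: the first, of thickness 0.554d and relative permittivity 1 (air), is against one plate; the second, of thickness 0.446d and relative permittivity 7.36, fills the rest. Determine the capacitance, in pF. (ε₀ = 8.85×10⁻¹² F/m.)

A = π(1.45 cm)² = 6.61×10⁻⁴ m².
Stacked slabs ⇒ two capacitors in series, each with the full plate area.
C₁ = κ₁ε₀A/d₁ = 1.00 × 8.85×10⁻¹² × 6.61×10⁻⁴ / 6.20×10⁻⁵ = 9.42×10⁻¹¹ F.
C₂ = κ₂ε₀A/d₂ = 7.36 × 8.85×10⁻¹² × 6.61×10⁻⁴ / 5.00×10⁻⁵ = 8.61×10⁻¹⁰ F.
C = (1/C₁ + 1/C₂)⁻¹ = 8.49×10⁻¹¹ F.

C ≈ 84.9 pF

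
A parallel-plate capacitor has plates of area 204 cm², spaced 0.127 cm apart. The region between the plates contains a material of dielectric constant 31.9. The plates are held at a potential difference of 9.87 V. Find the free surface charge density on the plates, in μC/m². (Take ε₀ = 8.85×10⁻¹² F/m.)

A = 204 cm² = 2.04×10⁻² m².
C = κε₀A/d = 31.9 × 8.85×10⁻¹² × 2.04×10⁻² / 1.27×10⁻³ = 4.53×10⁻⁹ F.
σ = Q/A = CV/A = 4.53×10⁻⁹ × 9.87 / 2.04×10⁻² = 2.19×10⁻⁶ C/m².

2.19 μC/m²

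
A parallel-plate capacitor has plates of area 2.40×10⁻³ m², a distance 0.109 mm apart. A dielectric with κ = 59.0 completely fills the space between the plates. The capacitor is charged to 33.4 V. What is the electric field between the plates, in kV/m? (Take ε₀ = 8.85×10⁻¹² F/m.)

306 kV/m

E = V/d = 33.4 / 1.09×10⁻⁴ = 3.06×10⁵ V/m.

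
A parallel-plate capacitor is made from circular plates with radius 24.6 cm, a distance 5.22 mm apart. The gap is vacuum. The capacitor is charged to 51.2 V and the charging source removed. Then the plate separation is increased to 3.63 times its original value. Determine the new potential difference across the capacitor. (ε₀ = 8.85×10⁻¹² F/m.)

A = π(24.6 cm)² = 0.190 m².
Initially C₁ = ε₀A/d = 8.85×10⁻¹² × 0.190 / 5.22×10⁻³ = 3.22×10⁻¹⁰ F.
V₁ = 51.2 V.
Isolated ⇒ Q is held fixed. C₂ = 0.275 C₁ and V = Q/C, so V₂/V₁ = C₁/C₂ = 3.63.
V₂ = 3.63 × 51.2 = 1.86×10² V.

V ≈ 186 V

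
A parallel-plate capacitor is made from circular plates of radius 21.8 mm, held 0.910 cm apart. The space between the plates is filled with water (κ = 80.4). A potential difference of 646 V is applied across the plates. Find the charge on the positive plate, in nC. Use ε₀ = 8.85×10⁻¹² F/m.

A = π(21.8 mm)² = 1.49×10⁻³ m².
C = κε₀A/d = 80.4 × 8.85×10⁻¹² × 1.49×10⁻³ / 9.10×10⁻³ = 1.17×10⁻¹⁰ F.
Q = CV = 1.17×10⁻¹⁰ × 646 = 7.54×10⁻⁸ C.

Q ≈ 75.4 nC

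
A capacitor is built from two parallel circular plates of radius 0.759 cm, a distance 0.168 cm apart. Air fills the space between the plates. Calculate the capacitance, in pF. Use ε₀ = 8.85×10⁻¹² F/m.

C ≈ 0.953 pF

A = π(0.759 cm)² = 1.81×10⁻⁴ m².
C = ε₀A/d = 8.85×10⁻¹² × 1.81×10⁻⁴ / 1.68×10⁻³ = 9.53×10⁻¹³ F.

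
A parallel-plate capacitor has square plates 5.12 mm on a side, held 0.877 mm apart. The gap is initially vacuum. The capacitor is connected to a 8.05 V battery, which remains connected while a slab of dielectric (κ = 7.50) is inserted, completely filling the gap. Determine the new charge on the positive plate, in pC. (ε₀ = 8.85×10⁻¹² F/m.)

Q ≈ 16.0 pC

A = (5.12 mm)² = 2.62×10⁻⁵ m².
Initially C₁ = ε₀A/d = 8.85×10⁻¹² × 2.62×10⁻⁵ / 8.77×10⁻⁴ = 2.65×10⁻¹³ F.
Q₁ = 2.13×10⁻¹² C.
Battery connected ⇒ V is held fixed. C₂ = 7.50 C₁ and Q = CV, so Q₂/Q₁ = C₂/C₁ = 7.50.
Q₂ = 7.50 × 2.13×10⁻¹² = 1.60×10⁻¹¹ C.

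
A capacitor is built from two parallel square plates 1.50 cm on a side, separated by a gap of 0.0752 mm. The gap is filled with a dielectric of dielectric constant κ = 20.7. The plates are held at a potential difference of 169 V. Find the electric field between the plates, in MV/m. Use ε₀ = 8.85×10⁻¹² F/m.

E = V/d = 169 / 7.52×10⁻⁵ = 2.25×10⁶ V/m.

E ≈ 2.25 MV/m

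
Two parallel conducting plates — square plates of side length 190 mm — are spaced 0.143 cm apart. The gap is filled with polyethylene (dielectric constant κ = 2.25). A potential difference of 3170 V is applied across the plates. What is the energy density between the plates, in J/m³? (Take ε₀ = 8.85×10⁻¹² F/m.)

E = V/d = 3170 / 1.43×10⁻³ = 2.22×10⁶ V/m.
u = ½κε₀E² = ½ × 2.25 × 8.85×10⁻¹² × (2.22×10⁶)² = 48.9 J/m³.

u ≈ 48.9 J/m³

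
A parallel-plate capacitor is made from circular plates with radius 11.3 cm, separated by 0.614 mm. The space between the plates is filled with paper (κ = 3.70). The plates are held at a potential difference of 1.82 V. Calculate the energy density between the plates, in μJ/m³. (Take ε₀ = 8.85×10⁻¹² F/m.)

E = V/d = 1.82 / 6.14×10⁻⁴ = 2.96×10³ V/m.
u = ½κε₀E² = ½ × 3.70 × 8.85×10⁻¹² × (2.96×10³)² = 1.44×10⁻⁴ J/m³.

144 μJ/m³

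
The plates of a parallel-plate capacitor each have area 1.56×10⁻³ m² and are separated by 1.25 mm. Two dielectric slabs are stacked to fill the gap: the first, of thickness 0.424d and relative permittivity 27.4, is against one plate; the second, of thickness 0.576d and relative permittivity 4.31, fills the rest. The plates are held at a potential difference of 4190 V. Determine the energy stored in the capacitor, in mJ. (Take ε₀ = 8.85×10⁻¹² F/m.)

U ≈ 0.650 mJ

Stacked slabs ⇒ two capacitors in series, each with the full plate area.
C₁ = κ₁ε₀A/d₁ = 27.4 × 8.85×10⁻¹² × 1.56×10⁻³ / 5.30×10⁻⁴ = 7.14×10⁻¹⁰ F.
C₂ = κ₂ε₀A/d₂ = 4.31 × 8.85×10⁻¹² × 1.56×10⁻³ / 7.20×10⁻⁴ = 8.26×10⁻¹¹ F.
C = (1/C₁ + 1/C₂)⁻¹ = 7.41×10⁻¹¹ F.
U = ½CV² = ½ × 7.41×10⁻¹¹ × (4190)² = 6.50×10⁻⁴ J.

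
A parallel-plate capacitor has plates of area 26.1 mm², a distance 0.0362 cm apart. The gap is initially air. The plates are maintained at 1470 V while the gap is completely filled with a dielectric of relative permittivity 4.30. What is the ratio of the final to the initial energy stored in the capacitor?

4.30

Battery connected ⇒ V is held fixed.
C₂ = 4.30 C₁ and U = ½CV², so U₂/U₁ = C₂/C₁ = 4.30.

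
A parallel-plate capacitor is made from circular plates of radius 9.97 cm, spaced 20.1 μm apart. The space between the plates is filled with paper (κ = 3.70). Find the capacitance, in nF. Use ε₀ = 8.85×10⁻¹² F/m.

50.9 nF

A = π(9.97 cm)² = 3.12×10⁻² m².
C = κε₀A/d = 3.70 × 8.85×10⁻¹² × 3.12×10⁻² / 2.01×10⁻⁵ = 5.09×10⁻⁸ F.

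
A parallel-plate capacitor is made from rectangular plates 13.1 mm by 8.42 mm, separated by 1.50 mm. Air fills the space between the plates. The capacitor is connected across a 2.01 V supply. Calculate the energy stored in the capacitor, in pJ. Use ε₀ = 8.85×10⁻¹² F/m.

1.31 pJ

A = 13.1 × 8.42 mm² = 1.10×10⁻⁴ m².
C = ε₀A/d = 8.85×10⁻¹² × 1.10×10⁻⁴ / 1.50×10⁻³ = 6.51×10⁻¹³ F.
U = ½CV² = ½ × 6.51×10⁻¹³ × (2.01)² = 1.31×10⁻¹² J.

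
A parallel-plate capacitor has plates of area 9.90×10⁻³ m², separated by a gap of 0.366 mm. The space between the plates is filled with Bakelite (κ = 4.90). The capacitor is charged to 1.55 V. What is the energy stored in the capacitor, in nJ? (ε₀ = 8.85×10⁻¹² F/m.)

U ≈ 1.41 nJ

C = κε₀A/d = 4.90 × 8.85×10⁻¹² × 9.90×10⁻³ / 3.66×10⁻⁴ = 1.17×10⁻⁹ F.
U = ½CV² = ½ × 1.17×10⁻⁹ × (1.55)² = 1.41×10⁻⁹ J.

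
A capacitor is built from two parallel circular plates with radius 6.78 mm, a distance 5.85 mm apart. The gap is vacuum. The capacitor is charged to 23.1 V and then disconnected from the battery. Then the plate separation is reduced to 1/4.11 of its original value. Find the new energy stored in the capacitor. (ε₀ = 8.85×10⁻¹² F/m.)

A = π(6.78 mm)² = 1.44×10⁻⁴ m².
Initially C₁ = ε₀A/d = 8.85×10⁻¹² × 1.44×10⁻⁴ / 5.85×10⁻³ = 2.18×10⁻¹³ F.
U₁ = 5.83×10⁻¹¹ J.
Isolated ⇒ Q is held fixed. C₂ = 4.11 C₁ and U = Q²/(2C), so U₂/U₁ = C₁/C₂ = 0.243.
U₂ = 0.243 × 5.83×10⁻¹¹ = 1.42×10⁻¹¹ J.

U ≈ 14.2 pJ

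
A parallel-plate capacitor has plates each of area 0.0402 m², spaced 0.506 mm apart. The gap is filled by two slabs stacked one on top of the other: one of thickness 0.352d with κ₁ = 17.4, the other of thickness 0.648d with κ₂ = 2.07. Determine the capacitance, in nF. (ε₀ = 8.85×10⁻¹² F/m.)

2.11 nF

Stacked slabs ⇒ two capacitors in series, each with the full plate area.
C₁ = κ₁ε₀A/d₁ = 17.4 × 8.85×10⁻¹² × 4.02×10⁻² / 1.78×10⁻⁴ = 3.48×10⁻⁸ F.
C₂ = κ₂ε₀A/d₂ = 2.07 × 8.85×10⁻¹² × 4.02×10⁻² / 3.28×10⁻⁴ = 2.25×10⁻⁹ F.
C = (1/C₁ + 1/C₂)⁻¹ = 2.11×10⁻⁹ F.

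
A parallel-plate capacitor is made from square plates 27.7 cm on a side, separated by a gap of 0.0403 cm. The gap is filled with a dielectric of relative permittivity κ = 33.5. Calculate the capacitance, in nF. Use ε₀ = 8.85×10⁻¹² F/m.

56.4 nF

A = (27.7 cm)² = 7.67×10⁻² m².
C = κε₀A/d = 33.5 × 8.85×10⁻¹² × 7.67×10⁻² / 4.03×10⁻⁴ = 5.64×10⁻⁸ F.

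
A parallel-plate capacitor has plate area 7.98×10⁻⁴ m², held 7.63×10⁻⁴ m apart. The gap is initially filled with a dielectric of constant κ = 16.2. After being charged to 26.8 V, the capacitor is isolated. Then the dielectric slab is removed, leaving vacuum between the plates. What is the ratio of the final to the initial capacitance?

C₂/C₁ ≈ 0.0617

C = κε₀A/d scales with κ, so C₂/C₁ = 1/κ = 1/16.2 = 0.0617.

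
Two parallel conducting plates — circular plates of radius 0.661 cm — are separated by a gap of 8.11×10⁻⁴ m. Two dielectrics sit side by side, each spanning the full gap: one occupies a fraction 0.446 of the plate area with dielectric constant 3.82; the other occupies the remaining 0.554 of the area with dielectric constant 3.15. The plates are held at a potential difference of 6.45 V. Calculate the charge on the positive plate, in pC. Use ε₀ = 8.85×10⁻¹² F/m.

33.3 pC

A = π(0.661 cm)² = 1.37×10⁻⁴ m².
Side-by-side slabs ⇒ two capacitors in parallel, each spanning the full gap.
C₁ = κ₁ε₀A₁/d = 3.82 × 8.85×10⁻¹² × 6.12×10⁻⁵ / 8.11×10⁻⁴ = 2.55×10⁻¹² F.
C₂ = κ₂ε₀A₂/d = 3.15 × 8.85×10⁻¹² × 7.60×10⁻⁵ / 8.11×10⁻⁴ = 2.61×10⁻¹² F.
C = C₁ + C₂ = 5.17×10⁻¹² F.
Q = CV = 5.17×10⁻¹² × 6.45 = 3.33×10⁻¹¹ C.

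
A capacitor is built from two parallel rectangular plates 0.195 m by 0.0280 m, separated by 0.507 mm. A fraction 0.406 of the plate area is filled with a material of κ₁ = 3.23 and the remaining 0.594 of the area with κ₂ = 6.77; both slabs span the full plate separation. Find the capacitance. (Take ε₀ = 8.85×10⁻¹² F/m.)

C ≈ 0.508 nF

A = 0.195 × 0.0280 m² = 5.46×10⁻³ m².
Side-by-side slabs ⇒ two capacitors in parallel, each spanning the full gap.
C₁ = κ₁ε₀A₁/d = 3.23 × 8.85×10⁻¹² × 2.22×10⁻³ / 5.07×10⁻⁴ = 1.25×10⁻¹⁰ F.
C₂ = κ₂ε₀A₂/d = 6.77 × 8.85×10⁻¹² × 3.24×10⁻³ / 5.07×10⁻⁴ = 3.83×10⁻¹⁰ F.
C = C₁ + C₂ = 5.08×10⁻¹⁰ F.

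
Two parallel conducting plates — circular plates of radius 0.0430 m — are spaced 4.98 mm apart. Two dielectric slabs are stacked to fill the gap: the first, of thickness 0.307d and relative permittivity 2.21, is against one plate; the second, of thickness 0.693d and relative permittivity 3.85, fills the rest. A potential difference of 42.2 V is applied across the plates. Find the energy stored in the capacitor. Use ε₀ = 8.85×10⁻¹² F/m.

28.8 nJ

A = π(0.0430 m)² = 5.81×10⁻³ m².
Stacked slabs ⇒ two capacitors in series, each with the full plate area.
C₁ = κ₁ε₀A/d₁ = 2.21 × 8.85×10⁻¹² × 5.81×10⁻³ / 1.53×10⁻³ = 7.43×10⁻¹¹ F.
C₂ = κ₂ε₀A/d₂ = 3.85 × 8.85×10⁻¹² × 5.81×10⁻³ / 3.45×10⁻³ = 5.73×10⁻¹¹ F.
C = (1/C₁ + 1/C₂)⁻¹ = 3.24×10⁻¹¹ F.
U = ½CV² = ½ × 3.24×10⁻¹¹ × (42.2)² = 2.88×10⁻⁸ J.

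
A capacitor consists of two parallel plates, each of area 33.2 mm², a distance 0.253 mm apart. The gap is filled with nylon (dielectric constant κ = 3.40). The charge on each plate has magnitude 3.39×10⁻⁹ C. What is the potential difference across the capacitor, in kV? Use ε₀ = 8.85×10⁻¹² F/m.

A = 33.2 mm² = 3.32×10⁻⁵ m².
C = κε₀A/d = 3.40 × 8.85×10⁻¹² × 3.32×10⁻⁵ / 2.53×10⁻⁴ = 3.95×10⁻¹² F.
V = Q/C = 3.39×10⁻⁹ / 3.95×10⁻¹² = 8.59×10² V.

V ≈ 0.859 kV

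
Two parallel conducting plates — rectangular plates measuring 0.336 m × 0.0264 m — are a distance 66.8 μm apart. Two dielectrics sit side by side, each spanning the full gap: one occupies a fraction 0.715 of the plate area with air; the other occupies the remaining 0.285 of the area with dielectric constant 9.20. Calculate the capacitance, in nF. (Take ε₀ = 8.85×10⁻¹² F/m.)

C ≈ 3.92 nF

A = 0.336 × 0.0264 m² = 8.87×10⁻³ m².
Side-by-side slabs ⇒ two capacitors in parallel, each spanning the full gap.
C₁ = κ₁ε₀A₁/d = 1.00 × 8.85×10⁻¹² × 6.34×10⁻³ / 6.68×10⁻⁵ = 8.40×10⁻¹⁰ F.
C₂ = κ₂ε₀A₂/d = 9.20 × 8.85×10⁻¹² × 2.53×10⁻³ / 6.68×10⁻⁵ = 3.08×10⁻⁹ F.
C = C₁ + C₂ = 3.92×10⁻⁹ F.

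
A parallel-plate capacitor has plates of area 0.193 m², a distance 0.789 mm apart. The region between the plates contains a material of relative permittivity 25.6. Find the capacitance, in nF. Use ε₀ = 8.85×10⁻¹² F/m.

55.4 nF

C = κε₀A/d = 25.6 × 8.85×10⁻¹² × 0.193 / 7.89×10⁻⁴ = 5.54×10⁻⁸ F.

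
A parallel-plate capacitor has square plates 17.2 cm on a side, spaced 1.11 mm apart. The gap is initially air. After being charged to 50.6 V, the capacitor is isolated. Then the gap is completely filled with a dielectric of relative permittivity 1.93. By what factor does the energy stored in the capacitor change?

0.518

Isolated ⇒ Q is held fixed.
C₂ = 1.93 C₁ and U = Q²/(2C), so U₂/U₁ = C₁/C₂ = 0.518.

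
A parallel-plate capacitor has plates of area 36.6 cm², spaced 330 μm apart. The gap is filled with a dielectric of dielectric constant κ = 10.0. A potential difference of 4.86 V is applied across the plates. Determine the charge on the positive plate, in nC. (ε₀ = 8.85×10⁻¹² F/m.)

A = 36.6 cm² = 3.66×10⁻³ m².
C = κε₀A/d = 10.0 × 8.85×10⁻¹² × 3.66×10⁻³ / 3.30×10⁻⁴ = 9.82×10⁻¹⁰ F.
Q = CV = 9.82×10⁻¹⁰ × 4.86 = 4.77×10⁻⁹ C.

Q ≈ 4.77 nC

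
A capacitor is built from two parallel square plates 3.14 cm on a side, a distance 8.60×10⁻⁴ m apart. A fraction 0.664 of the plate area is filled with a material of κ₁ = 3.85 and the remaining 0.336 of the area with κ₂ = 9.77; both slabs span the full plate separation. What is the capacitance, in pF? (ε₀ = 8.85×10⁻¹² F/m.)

A = (3.14 cm)² = 9.86×10⁻⁴ m².
Side-by-side slabs ⇒ two capacitors in parallel, each spanning the full gap.
C₁ = κ₁ε₀A₁/d = 3.85 × 8.85×10⁻¹² × 6.55×10⁻⁴ / 8.60×10⁻⁴ = 2.59×10⁻¹¹ F.
C₂ = κ₂ε₀A₂/d = 9.77 × 8.85×10⁻¹² × 3.31×10⁻⁴ / 8.60×10⁻⁴ = 3.33×10⁻¹¹ F.
C = C₁ + C₂ = 5.92×10⁻¹¹ F.

59.2 pF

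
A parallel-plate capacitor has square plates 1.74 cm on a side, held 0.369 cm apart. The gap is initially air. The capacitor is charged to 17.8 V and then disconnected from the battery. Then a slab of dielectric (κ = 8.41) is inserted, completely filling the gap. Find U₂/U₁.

U₂/U₁ ≈ 0.119

Isolated ⇒ Q is held fixed.
C₂ = 8.41 C₁ and U = Q²/(2C), so U₂/U₁ = C₁/C₂ = 0.119.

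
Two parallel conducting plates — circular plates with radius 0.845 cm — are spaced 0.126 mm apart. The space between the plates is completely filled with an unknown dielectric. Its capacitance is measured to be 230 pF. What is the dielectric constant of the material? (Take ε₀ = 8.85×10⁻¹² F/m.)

14.6

A = π(0.845 cm)² = 2.24×10⁻⁴ m².
κ = Cd/(ε₀A) = 2.30×10⁻¹⁰ × 1.26×10⁻⁴ / (8.85×10⁻¹² × 2.24×10⁻⁴) = 14.6.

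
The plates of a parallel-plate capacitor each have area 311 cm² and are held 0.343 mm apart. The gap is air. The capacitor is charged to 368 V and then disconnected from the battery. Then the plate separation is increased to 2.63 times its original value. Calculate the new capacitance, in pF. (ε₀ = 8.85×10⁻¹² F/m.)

C ≈ 305 pF

A = 311 cm² = 3.11×10⁻² m².
Initially C₁ = ε₀A/d = 8.85×10⁻¹² × 3.11×10⁻² / 3.43×10⁻⁴ = 8.02×10⁻¹⁰ F.
C = ε₀A/d scales as 1/d, so C₂/C₁ = d₁/d₂ = 1/2.63 = 0.380.
C₂ = 0.380 × 8.02×10⁻¹⁰ = 3.05×10⁻¹⁰ F.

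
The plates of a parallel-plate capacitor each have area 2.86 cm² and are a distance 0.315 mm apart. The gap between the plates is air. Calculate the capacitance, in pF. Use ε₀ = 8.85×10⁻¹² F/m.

8.04 pF

A = 2.86 cm² = 2.86×10⁻⁴ m².
C = ε₀A/d = 8.85×10⁻¹² × 2.86×10⁻⁴ / 3.15×10⁻⁴ = 8.04×10⁻¹² F.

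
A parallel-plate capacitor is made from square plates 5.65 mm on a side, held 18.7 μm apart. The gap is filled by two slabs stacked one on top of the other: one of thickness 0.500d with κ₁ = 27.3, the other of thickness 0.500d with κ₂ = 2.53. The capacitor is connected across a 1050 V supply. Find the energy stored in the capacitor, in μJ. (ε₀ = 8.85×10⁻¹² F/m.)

A = (5.65 mm)² = 3.19×10⁻⁵ m².
Stacked slabs ⇒ two capacitors in series, each with the full plate area.
C₁ = κ₁ε₀A/d₁ = 27.3 × 8.85×10⁻¹² × 3.19×10⁻⁵ / 9.35×10⁻⁶ = 8.25×10⁻¹⁰ F.
C₂ = κ₂ε₀A/d₂ = 2.53 × 8.85×10⁻¹² × 3.19×10⁻⁵ / 9.35×10⁻⁶ = 7.64×10⁻¹¹ F.
C = (1/C₁ + 1/C₂)⁻¹ = 7.00×10⁻¹¹ F.
U = ½CV² = ½ × 7.00×10⁻¹¹ × (1050)² = 3.86×10⁻⁵ J.

U ≈ 38.6 μJ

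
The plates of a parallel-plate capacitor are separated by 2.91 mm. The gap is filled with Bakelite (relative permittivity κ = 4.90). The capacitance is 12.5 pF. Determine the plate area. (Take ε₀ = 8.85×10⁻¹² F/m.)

8.39 cm²

A = Cd/(κε₀) = 1.25×10⁻¹¹ × 2.91×10⁻³ / (4.90 × 8.85×10⁻¹²) = 8.39×10⁻⁴ m².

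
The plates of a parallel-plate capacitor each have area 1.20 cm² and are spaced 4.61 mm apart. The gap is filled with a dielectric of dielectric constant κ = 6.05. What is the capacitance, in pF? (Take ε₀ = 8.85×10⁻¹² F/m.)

A = 1.20 cm² = 1.20×10⁻⁴ m².
C = κε₀A/d = 6.05 × 8.85×10⁻¹² × 1.20×10⁻⁴ / 4.61×10⁻³ = 1.39×10⁻¹² F.

C ≈ 1.39 pF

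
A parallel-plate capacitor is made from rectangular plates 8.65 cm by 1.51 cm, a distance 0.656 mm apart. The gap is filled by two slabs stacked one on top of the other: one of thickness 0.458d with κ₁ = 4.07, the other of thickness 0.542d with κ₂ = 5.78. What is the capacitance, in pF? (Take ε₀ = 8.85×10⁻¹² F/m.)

A = 8.65 × 1.51 cm² = 1.31×10⁻³ m².
Stacked slabs ⇒ two capacitors in series, each with the full plate area.
C₁ = κ₁ε₀A/d₁ = 4.07 × 8.85×10⁻¹² × 1.31×10⁻³ / 3.00×10⁻⁴ = 1.57×10⁻¹⁰ F.
C₂ = κ₂ε₀A/d₂ = 5.78 × 8.85×10⁻¹² × 1.31×10⁻³ / 3.56×10⁻⁴ = 1.88×10⁻¹⁰ F.
C = (1/C₁ + 1/C₂)⁻¹ = 8.54×10⁻¹¹ F.

85.4 pF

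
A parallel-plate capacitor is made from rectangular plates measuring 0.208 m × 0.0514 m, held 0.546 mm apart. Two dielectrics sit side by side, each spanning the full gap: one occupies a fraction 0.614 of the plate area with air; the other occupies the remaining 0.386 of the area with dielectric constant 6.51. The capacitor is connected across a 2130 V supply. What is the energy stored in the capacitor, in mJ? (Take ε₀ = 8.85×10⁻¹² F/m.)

1.23 mJ

A = 0.208 × 0.0514 m² = 1.07×10⁻² m².
Side-by-side slabs ⇒ two capacitors in parallel, each spanning the full gap.
C₁ = κ₁ε₀A₁/d = 1.00 × 8.85×10⁻¹² × 6.56×10⁻³ / 5.46×10⁻⁴ = 1.06×10⁻¹⁰ F.
C₂ = κ₂ε₀A₂/d = 6.51 × 8.85×10⁻¹² × 4.13×10⁻³ / 5.46×10⁻⁴ = 4.35×10⁻¹⁰ F.
C = C₁ + C₂ = 5.42×10⁻¹⁰ F.
U = ½CV² = ½ × 5.42×10⁻¹⁰ × (2130)² = 1.23×10⁻³ J.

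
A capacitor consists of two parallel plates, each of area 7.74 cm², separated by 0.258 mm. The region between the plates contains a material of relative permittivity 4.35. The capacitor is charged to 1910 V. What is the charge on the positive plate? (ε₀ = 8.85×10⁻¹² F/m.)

A = 7.74 cm² = 7.74×10⁻⁴ m².
C = κε₀A/d = 4.35 × 8.85×10⁻¹² × 7.74×10⁻⁴ / 2.58×10⁻⁴ = 1.15×10⁻¹⁰ F.
Q = CV = 1.15×10⁻¹⁰ × 1910 = 2.21×10⁻⁷ C.

Q ≈ 221 nC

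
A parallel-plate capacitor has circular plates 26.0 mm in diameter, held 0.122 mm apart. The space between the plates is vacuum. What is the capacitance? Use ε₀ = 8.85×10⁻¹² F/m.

C ≈ 38.5 pF

A = π(26.0/2 mm)² = 5.31×10⁻⁴ m².
C = ε₀A/d = 8.85×10⁻¹² × 5.31×10⁻⁴ / 1.22×10⁻⁴ = 3.85×10⁻¹¹ F.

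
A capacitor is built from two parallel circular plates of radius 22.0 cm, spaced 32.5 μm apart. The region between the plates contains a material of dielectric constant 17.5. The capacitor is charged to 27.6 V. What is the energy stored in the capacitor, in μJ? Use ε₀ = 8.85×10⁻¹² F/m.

A = π(22.0 cm)² = 0.152 m².
C = κε₀A/d = 17.5 × 8.85×10⁻¹² × 0.152 / 3.25×10⁻⁵ = 7.25×10⁻⁷ F.
U = ½CV² = ½ × 7.25×10⁻⁷ × (27.6)² = 2.76×10⁻⁴ J.

U ≈ 276 μJ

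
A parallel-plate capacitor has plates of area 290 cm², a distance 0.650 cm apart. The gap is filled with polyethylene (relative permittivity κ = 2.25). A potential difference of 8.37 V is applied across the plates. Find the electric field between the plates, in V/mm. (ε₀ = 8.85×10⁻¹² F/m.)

E = V/d = 8.37 / 6.50×10⁻³ = 1.29×10³ V/m.

E ≈ 1.29 V/mm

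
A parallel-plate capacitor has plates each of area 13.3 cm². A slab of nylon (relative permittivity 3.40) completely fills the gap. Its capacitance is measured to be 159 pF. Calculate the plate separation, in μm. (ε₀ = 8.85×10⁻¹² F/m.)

A = 13.3 cm² = 1.33×10⁻³ m².
d = κε₀A/C = 3.40 × 8.85×10⁻¹² × 1.33×10⁻³ / 1.59×10⁻¹⁰ = 2.52×10⁻⁴ m.

d ≈ 252 μm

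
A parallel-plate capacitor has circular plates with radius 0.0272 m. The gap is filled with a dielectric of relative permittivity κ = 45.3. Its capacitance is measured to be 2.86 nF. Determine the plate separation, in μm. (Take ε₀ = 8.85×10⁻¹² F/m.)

A = π(0.0272 m)² = 2.32×10⁻³ m².
d = κε₀A/C = 45.3 × 8.85×10⁻¹² × 2.32×10⁻³ / 2.86×10⁻⁹ = 3.26×10⁻⁴ m.

326 μm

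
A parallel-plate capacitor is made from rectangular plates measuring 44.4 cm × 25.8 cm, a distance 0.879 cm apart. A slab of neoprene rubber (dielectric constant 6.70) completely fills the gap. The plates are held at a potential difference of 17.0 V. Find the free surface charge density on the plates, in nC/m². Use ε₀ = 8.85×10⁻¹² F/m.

σ ≈ 115 nC/m²

A = 44.4 × 25.8 cm² = 0.115 m².
C = κε₀A/d = 6.70 × 8.85×10⁻¹² × 0.115 / 8.79×10⁻³ = 7.73×10⁻¹⁰ F.
σ = Q/A = CV/A = 7.73×10⁻¹⁰ × 17.0 / 0.115 = 1.15×10⁻⁷ C/m².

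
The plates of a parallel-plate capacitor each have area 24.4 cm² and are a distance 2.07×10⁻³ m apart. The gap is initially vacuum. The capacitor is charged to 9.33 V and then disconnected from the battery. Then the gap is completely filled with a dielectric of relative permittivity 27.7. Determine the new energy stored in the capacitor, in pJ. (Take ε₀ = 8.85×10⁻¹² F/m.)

16.4 pJ

A = 24.4 cm² = 2.44×10⁻³ m².
Initially C₁ = ε₀A/d = 8.85×10⁻¹² × 2.44×10⁻³ / 2.07×10⁻³ = 1.04×10⁻¹¹ F.
U₁ = 4.54×10⁻¹⁰ J.
Isolated ⇒ Q is held fixed. C₂ = 27.7 C₁ and U = Q²/(2C), so U₂/U₁ = C₁/C₂ = 0.0361.
U₂ = 0.0361 × 4.54×10⁻¹⁰ = 1.64×10⁻¹¹ J.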